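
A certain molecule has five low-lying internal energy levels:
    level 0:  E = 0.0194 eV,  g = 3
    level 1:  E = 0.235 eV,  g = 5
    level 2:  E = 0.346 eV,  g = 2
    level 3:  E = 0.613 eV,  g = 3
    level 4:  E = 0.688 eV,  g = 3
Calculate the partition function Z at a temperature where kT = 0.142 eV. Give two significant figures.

Eᵢ/kT = 0.1366, 1.655, 2.437, 4.317, 4.845.
Z = Σ gᵢe^(−Eᵢ/kT) = 3·e^(−0.1366) + 5·e^(−1.655) + 2·e^(−2.437) + 3·e^(−4.317) + 3·e^(−4.845) = 2.617 + 0.9555 + 0.1748 + 0.04002 + 0.02360 = 3.811.

Z = 3.8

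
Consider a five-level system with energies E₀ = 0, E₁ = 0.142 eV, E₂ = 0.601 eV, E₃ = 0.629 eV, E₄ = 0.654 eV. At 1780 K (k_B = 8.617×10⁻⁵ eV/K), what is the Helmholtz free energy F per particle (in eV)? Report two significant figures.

k_BT = 8.617×10⁻⁵ × 1780 K = 0.1534 eV.
Eᵢ/kT = 0, 0.9257, 3.918, 4.100, 4.263.
Z = Σ e^(−Eᵢ/kT) = e^(−0) + e^(−0.9257) + e^(−3.918) + e^(−4.100) + e^(−4.263) = 1.000 + 0.3963 + 0.01988 + 0.01657 + 0.01408 = 1.447.
F = −kT ln Z = −0.1534 × ln(1.447) = −0.1534 × 0.3695 = -0.057 eV.

-0.057 eV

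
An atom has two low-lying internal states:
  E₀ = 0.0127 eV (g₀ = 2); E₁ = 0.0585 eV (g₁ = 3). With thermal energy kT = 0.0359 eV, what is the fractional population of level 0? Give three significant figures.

Eᵢ/kT = 0.35376, 1.6295.
Z = Σ gᵢe^(−Eᵢ/kT) = 2·e^(−0.35376) + 3·e^(−1.6295) = 1.4041 + 0.58808 = 1.9922.
P₀ = g₀ e^(−E₀/kT) / Z = 1.4041/1.9922 = 0.705.

0.705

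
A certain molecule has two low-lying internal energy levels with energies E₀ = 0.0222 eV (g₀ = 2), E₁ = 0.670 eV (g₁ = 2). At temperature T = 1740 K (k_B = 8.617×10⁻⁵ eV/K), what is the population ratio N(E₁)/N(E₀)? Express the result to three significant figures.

0.0133

k_BT = 8.617×10⁻⁵ × 1740 K = 0.14994 eV.
n₁/n₀ = (g₁/g₀) exp[−(E₁−E₀)/kT] = (2/2) × exp(−(0.6478 eV)/(0.14994 eV)) = (2/2) × exp(-4.3204) = 0.0133.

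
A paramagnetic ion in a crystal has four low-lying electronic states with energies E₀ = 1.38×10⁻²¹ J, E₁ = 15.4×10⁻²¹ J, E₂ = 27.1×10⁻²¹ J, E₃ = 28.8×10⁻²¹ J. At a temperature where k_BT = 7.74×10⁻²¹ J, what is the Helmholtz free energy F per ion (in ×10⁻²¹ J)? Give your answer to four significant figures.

-0.2123 ×10⁻²¹ J

Eᵢ/kT = 0.178295, 1.98966, 3.50129, 3.72093.
Z = Σ e^(−Eᵢ/kT) = e^(−0.178295) + e^(−1.98966) + e^(−3.50129) + e^(−3.72093) = 0.836696 + 0.136742 + 0.0301585 + 0.0242114 = 1.02781.
F = −kT ln Z = −7.74 × ln(1.02781) = −7.74 × 0.0274303 = -0.2123 ×10⁻²¹ J.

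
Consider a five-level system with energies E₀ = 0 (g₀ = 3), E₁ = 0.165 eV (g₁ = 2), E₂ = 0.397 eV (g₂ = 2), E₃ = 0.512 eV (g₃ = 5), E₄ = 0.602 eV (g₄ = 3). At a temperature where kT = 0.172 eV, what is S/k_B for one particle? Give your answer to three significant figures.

Eᵢ/kT = 0, 0.95930, 2.3081, 2.9767, 3.5000.
Z = Σ gᵢe^(−Eᵢ/kT) = 3·e^(−0) + 2·e^(−0.95930) + 2·e^(−2.3081) + 5·e^(−2.9767) + 3·e^(−3.5000) = 3.0000 + 0.76632 + 0.19890 + 0.25480 + 0.090592 = 4.3106.
⟨E⟩ = Σ EᵢPᵢ = 0.090567 eV.
S/k_B = ln Z + ⟨E⟩/kT = ln(4.3106) + 0.090567/0.172 = 1.4611 + 0.52655 = 1.99.

1.99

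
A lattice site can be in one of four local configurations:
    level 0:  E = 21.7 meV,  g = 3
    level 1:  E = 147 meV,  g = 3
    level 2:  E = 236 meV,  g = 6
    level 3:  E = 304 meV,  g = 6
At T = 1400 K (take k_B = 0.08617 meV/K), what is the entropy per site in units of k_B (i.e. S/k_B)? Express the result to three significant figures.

2.49

k_BT = 0.08617 × 1400 K = 120.64 meV.
Eᵢ/kT = 0.17987, 1.2185, 1.9562, 2.5199.
Z = Σ gᵢe^(−Eᵢ/kT) = 3·e^(−0.17987) + 3·e^(−1.2185) + 6·e^(−1.9562) + 6·e^(−2.5199) = 2.5061 + 0.88702 + 0.84837 + 0.48281 = 4.7243.
⟨E⟩ = Σ EᵢPᵢ = 112.56 meV.
S/k_B = ln Z + ⟨E⟩/kT = ln(4.7243) + 112.56/120.64 = 1.5527 + 0.93302 = 2.49.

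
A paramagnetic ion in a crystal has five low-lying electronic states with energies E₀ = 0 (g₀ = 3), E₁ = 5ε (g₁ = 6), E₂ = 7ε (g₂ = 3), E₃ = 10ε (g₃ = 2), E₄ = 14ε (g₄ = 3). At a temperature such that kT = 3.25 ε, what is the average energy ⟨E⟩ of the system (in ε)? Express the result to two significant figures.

2.2 ε

Eᵢ/kT = 0, 1.538, 2.154, 3.077, 4.308.
Z = Σ gᵢe^(−Eᵢ/kT) = 3·e^(−0) + 6·e^(−1.538) + 3·e^(−2.154) + 2·e^(−3.077) + 3·e^(−4.308) = 3.000 + 1.289 + 0.3481 + 0.09219 + 0.04038 = 4.770.
⟨E⟩ = Σ Eᵢ gᵢe^(−Eᵢ/kT) / Z = (0·3.000 + 5·1.289 + 7·0.3481 + 10·0.09219 + 14·0.04038) / 4.770 = 2.2 ε.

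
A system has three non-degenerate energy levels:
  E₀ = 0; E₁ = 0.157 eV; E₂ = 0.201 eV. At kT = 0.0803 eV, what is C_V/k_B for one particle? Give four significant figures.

0.7064

Eᵢ/kT = 0, 1.95517, 2.50311.
Z = Σ e^(−Eᵢ/kT) = e^(−0) + e^(−1.95517) + e^(−2.50311) = 1.00000 + 0.141540 + 0.0818301 = 1.22337.
⟨E⟩ = 0.0316091 eV, ⟨E²⟩ = 0.00555420 eV².
C_V/k_B = (⟨E²⟩ − ⟨E⟩²)/(kT)² = (0.00555420 − 0.000999135)/0.00644809 = 0.7064.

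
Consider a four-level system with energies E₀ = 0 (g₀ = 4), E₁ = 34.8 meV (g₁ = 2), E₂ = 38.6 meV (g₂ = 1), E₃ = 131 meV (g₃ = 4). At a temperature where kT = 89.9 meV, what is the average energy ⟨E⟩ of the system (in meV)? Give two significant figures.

Eᵢ/kT = 0, 0.3871, 0.4294, 1.457.
Z = Σ gᵢe^(−Eᵢ/kT) = 4·e^(−0) + 2·e^(−0.3871) + 1·e^(−0.4294) + 4·e^(−1.457) = 4.000 + 1.358 + 0.6509 + 0.9317 = 6.941.
⟨E⟩ = Σ Eᵢ gᵢe^(−Eᵢ/kT) / Z = (0·4.000 + 34.8·1.358 + 38.6·0.6509 + 131·0.9317) / 6.941 = 28 meV.

28 meV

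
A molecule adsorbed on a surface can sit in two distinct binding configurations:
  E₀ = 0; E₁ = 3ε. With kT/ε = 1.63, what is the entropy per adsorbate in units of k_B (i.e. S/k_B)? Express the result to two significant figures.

0.40

Eᵢ/kT = 0, 1.840.
Z = Σ e^(−Eᵢ/kT) = e^(−0) + e^(−1.840) = 1.000 + 0.1588 = 1.159.
⟨E⟩ = Σ EᵢPᵢ = 0.4110 ε.
S/k_B = ln Z + ⟨E⟩/kT = ln(1.159) + 0.4110/1.63 = 0.1476 + 0.2521 = 0.40.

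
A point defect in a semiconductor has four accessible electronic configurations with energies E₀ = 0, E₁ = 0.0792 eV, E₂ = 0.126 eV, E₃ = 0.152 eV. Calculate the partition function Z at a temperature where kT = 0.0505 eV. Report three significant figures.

Z = 1.34

Eᵢ/kT = 0, 1.5683, 2.4950, 3.0099.
Z = Σ e^(−Eᵢ/kT) = e^(−0) + e^(−1.5683) + e^(−2.4950) + e^(−3.0099) = 1.0000 + 0.20840 + 0.082496 + 0.049297 = 1.3402.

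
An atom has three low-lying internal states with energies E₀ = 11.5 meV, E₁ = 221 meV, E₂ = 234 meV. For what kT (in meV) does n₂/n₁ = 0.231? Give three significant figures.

n₂/n₁ = exp[−(E₂−E₁)/kT] = 0.231.
⇒ (E₂−E₁)/kT = ln(1/0.231) = ln(4.3290) = 1.4653.
kT = 13 meV / 1.4653 = 8.87 meV.

8.87 meV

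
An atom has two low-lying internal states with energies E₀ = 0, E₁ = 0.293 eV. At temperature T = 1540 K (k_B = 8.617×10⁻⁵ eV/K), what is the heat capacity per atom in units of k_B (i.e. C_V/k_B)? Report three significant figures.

k_BT = 8.617×10⁻⁵ × 1540 K = 0.13270 eV.
Eᵢ/kT = 0, 2.2080.
Z = Σ e^(−Eᵢ/kT) = e^(−0) + e^(−2.2080) = 1.0000 + 0.10992 = 1.1099.
⟨E⟩ = 0.029018 eV, ⟨E²⟩ = 0.0085021 eV².
C_V/k_B = (⟨E²⟩ − ⟨E⟩²)/(kT)² = (0.0085021 − 0.00084204)/0.017609 = 0.435.

0.435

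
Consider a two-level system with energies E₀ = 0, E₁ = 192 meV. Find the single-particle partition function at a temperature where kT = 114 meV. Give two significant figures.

Z = 1.2

Eᵢ/kT = 0, 1.684.
Z = Σ e^(−Eᵢ/kT) = e^(−0) + e^(−1.684) = 1.000 + 0.1856 = 1.186.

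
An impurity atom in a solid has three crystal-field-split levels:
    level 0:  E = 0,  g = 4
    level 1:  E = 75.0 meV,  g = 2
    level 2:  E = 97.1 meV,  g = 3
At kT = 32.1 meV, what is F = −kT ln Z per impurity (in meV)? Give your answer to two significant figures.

-47 meV

Eᵢ/kT = 0, 2.336, 3.025.
Z = Σ gᵢe^(−Eᵢ/kT) = 4·e^(−0) + 2·e^(−2.336) + 3·e^(−3.025) = 4.000 + 0.1934 + 0.1457 = 4.339.
F = −kT ln Z = −32.1 × ln(4.339) = −32.1 × 1.468 = -47 meV.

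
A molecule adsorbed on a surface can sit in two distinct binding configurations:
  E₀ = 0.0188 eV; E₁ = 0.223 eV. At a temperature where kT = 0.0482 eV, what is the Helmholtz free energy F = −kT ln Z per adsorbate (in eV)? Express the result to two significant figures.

0.018 eV

Eᵢ/kT = 0.3900, 4.627.
Z = Σ e^(−Eᵢ/kT) = e^(−0.3900) + e^(−4.627) = 0.6771 + 0.009784 = 0.6869.
F = −kT ln Z = −0.0482 × ln(0.6869) = −0.0482 × -0.3756 = 0.018 eV.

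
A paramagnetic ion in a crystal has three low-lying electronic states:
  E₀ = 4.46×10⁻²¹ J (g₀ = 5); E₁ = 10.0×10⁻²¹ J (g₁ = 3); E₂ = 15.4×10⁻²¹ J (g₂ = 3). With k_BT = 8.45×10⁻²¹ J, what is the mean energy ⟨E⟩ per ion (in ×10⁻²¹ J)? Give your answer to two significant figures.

6.8 ×10⁻²¹ J

Eᵢ/kT = 0.5278, 1.183, 1.822.
Z = Σ gᵢe^(−Eᵢ/kT) = 5·e^(−0.5278) + 3·e^(−1.183) + 3·e^(−1.822) = 2.950 + 0.9191 + 0.4851 = 4.354.
⟨E⟩ = Σ Eᵢ gᵢe^(−Eᵢ/kT) / Z = (4.46·2.950 + 10.0·0.9191 + 15.4·0.4851) / 4.354 = 6.8 ×10⁻²¹ J.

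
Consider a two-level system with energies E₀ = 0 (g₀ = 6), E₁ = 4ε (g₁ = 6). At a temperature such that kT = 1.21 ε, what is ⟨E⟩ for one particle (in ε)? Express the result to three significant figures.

0.141 ε

Eᵢ/kT = 0, 3.3058.
Z = Σ gᵢe^(−Eᵢ/kT) = 6·e^(−0) + 6·e^(−3.3058) = 6.0000 + 0.22002 = 6.2200.
⟨E⟩ = Σ Eᵢ gᵢe^(−Eᵢ/kT) / Z = (0·6.0000 + 4·0.22002) / 6.2200 = 0.141 ε.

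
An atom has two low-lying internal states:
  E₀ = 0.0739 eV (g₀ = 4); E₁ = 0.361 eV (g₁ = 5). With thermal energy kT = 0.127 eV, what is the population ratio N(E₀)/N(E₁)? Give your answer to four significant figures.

n₀/n₁ = (g₀/g₁) exp[−(E₀−E₁)/kT] = (4/5) × exp(−(-0.2871 eV)/(0.127 eV)) = (4/5) × exp(2.26063) = 7.671.

7.671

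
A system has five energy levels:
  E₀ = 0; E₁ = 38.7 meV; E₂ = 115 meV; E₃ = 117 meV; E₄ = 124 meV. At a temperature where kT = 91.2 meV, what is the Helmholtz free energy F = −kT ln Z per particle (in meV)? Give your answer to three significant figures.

Eᵢ/kT = 0, 0.42434, 1.2610, 1.2829, 1.3596.
Z = Σ e^(−Eᵢ/kT) = e^(−0) + e^(−0.42434) + e^(−1.2610) + e^(−1.2829) + e^(−1.3596) = 1.0000 + 0.65420 + 0.28337 + 0.27723 + 0.25676 = 2.4716.
F = −kT ln Z = −91.2 × ln(2.4716) = −91.2 × 0.90487 = -82.5 meV.

-82.5 meV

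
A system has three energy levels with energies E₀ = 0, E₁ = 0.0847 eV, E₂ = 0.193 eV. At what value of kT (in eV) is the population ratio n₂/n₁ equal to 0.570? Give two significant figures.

n₂/n₁ = exp[−(E₂−E₁)/kT] = 0.570.
⇒ (E₂−E₁)/kT = ln(1/0.570) = ln(1.754) = 0.5619.
kT = 0.1083 eV / 0.5619 = 0.19 eV.

0.19 eV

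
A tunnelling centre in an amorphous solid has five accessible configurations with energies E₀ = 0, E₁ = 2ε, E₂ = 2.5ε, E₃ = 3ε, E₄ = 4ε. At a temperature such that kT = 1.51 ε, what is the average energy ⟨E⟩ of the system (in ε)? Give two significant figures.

1.0 ε

Eᵢ/kT = 0, 1.325, 1.656, 1.987, 2.649.
Z = Σ e^(−Eᵢ/kT) = e^(−0) + e^(−1.325) + e^(−1.656) + e^(−1.987) + e^(−2.649) = 1.000 + 0.2658 + 0.1909 + 0.1371 + 0.07072 = 1.665.
⟨E⟩ = Σ Eᵢ e^(−Eᵢ/kT) / Z = (0·1.000 + 2·0.2658 + 2.5·0.1909 + 3·0.1371 + 4·0.07072) / 1.665 = 1.0 ε.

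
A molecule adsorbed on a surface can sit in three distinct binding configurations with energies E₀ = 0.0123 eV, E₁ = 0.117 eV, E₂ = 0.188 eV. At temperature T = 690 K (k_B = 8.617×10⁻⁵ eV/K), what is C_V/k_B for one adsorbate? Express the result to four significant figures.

k_BT = 8.617×10⁻⁵ × 690 K = 0.0594573 eV.
Eᵢ/kT = 0.206871, 1.96780, 3.16193.
Z = Σ e^(−Eᵢ/kT) = e^(−0.206871) + e^(−1.96780) + e^(−3.16193) = 0.813125 + 0.139764 + 0.0423439 = 0.995233.
⟨E⟩ = 0.0344788 eV, ⟨E²⟩ = 0.00354977 eV².
C_V/k_B = (⟨E²⟩ − ⟨E⟩²)/(kT)² = (0.00354977 − 0.00118879)/0.00353517 = 0.6679.

0.6679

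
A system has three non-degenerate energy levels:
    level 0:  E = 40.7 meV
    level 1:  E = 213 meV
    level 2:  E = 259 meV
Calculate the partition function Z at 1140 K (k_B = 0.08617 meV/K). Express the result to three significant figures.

Z = 0.847

k_BT = 0.08617 × 1140 K = 98.234 meV.
Eᵢ/kT = 0.41432, 2.1683, 2.6366.
Z = Σ e^(−Eᵢ/kT) = e^(−0.41432) + e^(−2.1683) + e^(−2.6366) = 0.66079 + 0.11437 + 0.071604 = 0.84676.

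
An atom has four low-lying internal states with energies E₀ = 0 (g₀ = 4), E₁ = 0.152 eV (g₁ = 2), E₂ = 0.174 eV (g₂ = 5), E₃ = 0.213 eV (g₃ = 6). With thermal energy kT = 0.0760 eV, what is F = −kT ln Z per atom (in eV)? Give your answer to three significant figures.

-0.124 eV

Eᵢ/kT = 0, 2.0000, 2.2895, 2.8026.
Z = Σ gᵢe^(−Eᵢ/kT) = 4·e^(−0) + 2·e^(−2.0000) + 5·e^(−2.2895) + 6·e^(−2.8026) = 4.0000 + 0.27067 + 0.50659 + 0.36391 = 5.1412.
F = −kT ln Z = −0.0760 × ln(5.1412) = −0.0760 × 1.6373 = -0.124 eV.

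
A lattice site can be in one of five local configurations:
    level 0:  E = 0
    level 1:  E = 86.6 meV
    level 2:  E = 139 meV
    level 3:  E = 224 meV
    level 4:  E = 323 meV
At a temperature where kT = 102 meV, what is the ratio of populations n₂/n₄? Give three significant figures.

6.07

n₂/n₄ = exp[−(E₂−E₄)/kT] = exp(−(-184 meV)/(102 meV)) = exp(1.8039) = 6.07.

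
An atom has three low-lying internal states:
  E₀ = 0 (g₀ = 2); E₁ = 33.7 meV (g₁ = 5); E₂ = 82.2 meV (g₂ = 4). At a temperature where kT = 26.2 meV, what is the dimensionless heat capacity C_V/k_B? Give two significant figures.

0.70

Eᵢ/kT = 0, 1.286, 3.137.
Z = Σ gᵢe^(−Eᵢ/kT) = 2·e^(−0) + 5·e^(−1.286) + 4·e^(−3.137) = 2.000 + 1.382 + 0.1737 = 3.556.
⟨E⟩ = 17.11 meV, ⟨E²⟩ = 771.4 meV².
C_V/k_B = (⟨E²⟩ − ⟨E⟩²)/(kT)² = (771.4 − 292.8)/686.4 = 0.70.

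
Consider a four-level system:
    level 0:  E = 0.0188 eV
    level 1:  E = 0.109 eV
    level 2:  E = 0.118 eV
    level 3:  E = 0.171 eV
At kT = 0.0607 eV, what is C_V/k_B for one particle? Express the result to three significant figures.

0.693

Eᵢ/kT = 0.30972, 1.7957, 1.9440, 2.8171.
Z = Σ e^(−Eᵢ/kT) = e^(−0.30972) + e^(−1.7957) + e^(−1.9440) + e^(−2.8171) = 0.73365 + 0.16601 + 0.14313 + 0.059779 = 1.1026.
⟨E⟩ = 0.053509 eV, ⟨E²⟩ = 0.0054168 eV².
C_V/k_B = (⟨E²⟩ − ⟨E⟩²)/(kT)² = (0.0054168 − 0.0028632)/0.0036845 = 0.693.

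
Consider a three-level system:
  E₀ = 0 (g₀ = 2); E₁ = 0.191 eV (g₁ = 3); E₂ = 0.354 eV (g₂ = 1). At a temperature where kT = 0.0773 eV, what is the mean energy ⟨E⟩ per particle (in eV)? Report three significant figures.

0.0230 eV

Eᵢ/kT = 0, 2.4709, 4.5796.
Z = Σ gᵢe^(−Eᵢ/kT) = 2·e^(−0) + 3·e^(−2.4709) + 1·e^(−4.5796) = 2.0000 + 0.25353 + 0.010259 = 2.2638.
⟨E⟩ = Σ Eᵢ gᵢe^(−Eᵢ/kT) / Z = (0·2.0000 + 0.191·0.25353 + 0.354·0.010259) / 2.2638 = 0.0230 eV.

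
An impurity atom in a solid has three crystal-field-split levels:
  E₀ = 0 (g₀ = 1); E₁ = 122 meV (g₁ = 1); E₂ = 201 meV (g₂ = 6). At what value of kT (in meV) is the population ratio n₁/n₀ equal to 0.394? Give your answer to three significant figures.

n₁/n₀ = (g₁/g₀) exp[−(E₁−E₀)/kT] = 0.394.
⇒ (E₁−E₀)/kT = ln((1/1)/0.394) = ln(2.5381) = 0.93142.
kT = 122 meV / 0.93142 = 131 meV.

131 meV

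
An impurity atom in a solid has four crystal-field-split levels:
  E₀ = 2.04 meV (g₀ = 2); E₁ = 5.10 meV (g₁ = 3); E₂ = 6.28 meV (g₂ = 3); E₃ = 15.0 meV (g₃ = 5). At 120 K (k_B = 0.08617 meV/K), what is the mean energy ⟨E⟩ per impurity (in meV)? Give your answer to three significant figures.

6.45 meV

k_BT = 0.08617 × 120 K = 10.340 meV.
Eᵢ/kT = 0.19729, 0.49323, 0.60735, 1.4507.
Z = Σ gᵢe^(−Eᵢ/kT) = 2·e^(−0.19729) + 3·e^(−0.49323) + 3·e^(−0.60735) + 5·e^(−1.4507) = 1.6419 + 1.8320 + 1.6344 + 1.1720 = 6.2803.
⟨E⟩ = Σ Eᵢ gᵢe^(−Eᵢ/kT) / Z = (2.04·1.6419 + 5.10·1.8320 + 6.28·1.6344 + 15.0·1.1720) / 6.2803 = 6.45 meV.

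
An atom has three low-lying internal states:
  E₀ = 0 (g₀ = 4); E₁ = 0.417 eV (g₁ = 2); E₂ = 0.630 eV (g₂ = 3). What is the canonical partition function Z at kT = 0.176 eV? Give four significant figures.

Z = 4.271

Eᵢ/kT = 0, 2.36932, 3.57955.
Z = Σ gᵢe^(−Eᵢ/kT) = 4·e^(−0) + 2·e^(−2.36932) + 3·e^(−3.57955) = 4.00000 + 0.187089 + 0.0836647 = 4.27075.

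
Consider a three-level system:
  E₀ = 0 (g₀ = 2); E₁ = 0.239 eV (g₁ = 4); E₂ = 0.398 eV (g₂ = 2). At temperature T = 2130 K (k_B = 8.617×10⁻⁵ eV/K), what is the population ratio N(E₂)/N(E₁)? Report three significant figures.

k_BT = 8.617×10⁻⁵ × 2130 K = 0.18354 eV.
n₂/n₁ = (g₂/g₁) exp[−(E₂−E₁)/kT] = (2/4) × exp(−(0.159 eV)/(0.18354 eV)) = (2/4) × exp(-0.86630) = 0.210.

0.210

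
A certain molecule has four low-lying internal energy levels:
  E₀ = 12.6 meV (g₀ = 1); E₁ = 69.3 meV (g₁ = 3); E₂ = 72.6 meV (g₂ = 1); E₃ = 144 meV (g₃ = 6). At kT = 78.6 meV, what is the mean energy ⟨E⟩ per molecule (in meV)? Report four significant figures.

Eᵢ/kT = 0.160305, 0.881679, 0.923664, 1.83206.
Z = Σ gᵢe^(−Eᵢ/kT) = 1·e^(−0.160305) + 3·e^(−0.881679) + 1·e^(−0.923664) + 6·e^(−1.83206) = 0.851884 + 1.24226 + 0.397062 + 0.960501 = 3.45171.
⟨E⟩ = Σ Eᵢ gᵢe^(−Eᵢ/kT) / Z = (12.6·0.851884 + 69.3·1.24226 + 72.6·0.397062 + 144·0.960501) / 3.45171 = 76.47 meV.

76.47 meV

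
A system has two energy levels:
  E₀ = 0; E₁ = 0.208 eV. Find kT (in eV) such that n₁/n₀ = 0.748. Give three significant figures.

n₁/n₀ = exp[−(E₁−E₀)/kT] = 0.748.
⇒ (E₁−E₀)/kT = ln(1/0.748) = ln(1.3369) = 0.29035.
kT = 0.208 eV / 0.29035 = 0.716 eV.

0.716 eV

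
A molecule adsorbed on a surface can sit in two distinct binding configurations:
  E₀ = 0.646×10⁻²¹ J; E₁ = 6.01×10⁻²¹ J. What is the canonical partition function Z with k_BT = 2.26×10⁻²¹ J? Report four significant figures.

Z = 0.8214

Eᵢ/kT = 0.285841, 2.65929.
Z = Σ e^(−Eᵢ/kT) = e^(−0.285841) + e^(−2.65929) = 0.751382 + 0.0699979 = 0.821380.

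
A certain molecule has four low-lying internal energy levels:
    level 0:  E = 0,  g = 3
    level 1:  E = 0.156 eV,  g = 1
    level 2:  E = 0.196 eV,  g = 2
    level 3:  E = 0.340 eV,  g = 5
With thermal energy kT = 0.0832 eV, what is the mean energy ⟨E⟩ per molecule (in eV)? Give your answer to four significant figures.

Eᵢ/kT = 0, 1.87500, 2.35577, 4.08654.
Z = Σ gᵢe^(−Eᵢ/kT) = 3·e^(−0) + 1·e^(−1.87500) + 2·e^(−2.35577) + 5·e^(−4.08654) = 3.00000 + 0.153355 + 0.189641 + 0.0839863 = 3.42698.
⟨E⟩ = Σ Eᵢ gᵢe^(−Eᵢ/kT) / Z = (0·3.00000 + 0.156·0.153355 + 0.196·0.189641 + 0.340·0.0839863) / 3.42698 = 0.02616 eV.

0.02616 eV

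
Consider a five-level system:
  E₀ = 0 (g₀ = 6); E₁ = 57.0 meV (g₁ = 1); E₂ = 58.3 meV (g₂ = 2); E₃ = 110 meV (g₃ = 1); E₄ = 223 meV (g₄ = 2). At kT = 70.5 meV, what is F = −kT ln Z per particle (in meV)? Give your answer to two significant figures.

-140 meV

Eᵢ/kT = 0, 0.8085, 0.8270, 1.560, 3.163.
Z = Σ gᵢe^(−Eᵢ/kT) = 6·e^(−0) + 1·e^(−0.8085) + 2·e^(−0.8270) + 1·e^(−1.560) + 2·e^(−3.163) = 6.000 + 0.4455 + 0.8747 + 0.2101 + 0.08460 = 7.615.
F = −kT ln Z = −70.5 × ln(7.615) = −70.5 × 2.030 = -140 meV.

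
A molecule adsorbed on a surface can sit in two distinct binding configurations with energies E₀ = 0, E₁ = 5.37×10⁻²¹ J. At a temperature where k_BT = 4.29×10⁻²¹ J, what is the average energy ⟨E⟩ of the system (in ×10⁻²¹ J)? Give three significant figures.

Eᵢ/kT = 0, 1.2517.
Z = Σ e^(−Eᵢ/kT) = e^(−0) + e^(−1.2517) = 1.0000 + 0.28602 = 1.2860.
⟨E⟩ = Σ Eᵢ e^(−Eᵢ/kT) / Z = (0·1.0000 + 5.37·0.28602) / 1.2860 = 1.19 ×10⁻²¹ J.

1.19 ×10⁻²¹ J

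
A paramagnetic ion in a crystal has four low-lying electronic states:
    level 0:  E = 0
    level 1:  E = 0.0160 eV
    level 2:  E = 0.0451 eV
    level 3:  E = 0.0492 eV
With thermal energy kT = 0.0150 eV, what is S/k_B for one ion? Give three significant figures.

Eᵢ/kT = 0, 1.0667, 3.0067, 3.2800.
Z = Σ e^(−Eᵢ/kT) = e^(−0) + e^(−1.0667) + e^(−3.0067) + e^(−3.2800) = 1.0000 + 0.34414 + 0.049455 + 0.037628 = 1.4312.
⟨E⟩ = Σ EᵢPᵢ = 0.0066992 eV.
S/k_B = ln Z + ⟨E⟩/kT = ln(1.4312) + 0.0066992/0.0150 = 0.35851 + 0.44661 = 0.805.

0.805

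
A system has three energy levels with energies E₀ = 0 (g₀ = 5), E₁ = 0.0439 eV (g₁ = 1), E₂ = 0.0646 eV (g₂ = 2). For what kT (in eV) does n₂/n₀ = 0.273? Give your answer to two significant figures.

n₂/n₀ = (g₂/g₀) exp[−(E₂−E₀)/kT] = 0.273.
⇒ (E₂−E₀)/kT = ln((2/5)/0.273) = ln(1.465) = 0.3819.
kT = 0.0646 eV / 0.3819 = 0.17 eV.

0.17 eV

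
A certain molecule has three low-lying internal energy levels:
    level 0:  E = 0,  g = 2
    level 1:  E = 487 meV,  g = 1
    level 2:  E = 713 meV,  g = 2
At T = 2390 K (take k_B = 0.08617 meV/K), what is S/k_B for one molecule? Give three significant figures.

0.972

k_BT = 0.08617 × 2390 K = 205.95 meV.
Eᵢ/kT = 0, 2.3647, 3.4620.
Z = Σ gᵢe^(−Eᵢ/kT) = 2·e^(−0) + 1·e^(−2.3647) + 2·e^(−3.4620) = 2.0000 + 0.093977 + 0.062734 = 2.1567.
⟨E⟩ = Σ EᵢPᵢ = 41.960 meV.
S/k_B = ln Z + ⟨E⟩/kT = ln(2.1567) + 41.960/205.95 = 0.76858 + 0.20374 = 0.972.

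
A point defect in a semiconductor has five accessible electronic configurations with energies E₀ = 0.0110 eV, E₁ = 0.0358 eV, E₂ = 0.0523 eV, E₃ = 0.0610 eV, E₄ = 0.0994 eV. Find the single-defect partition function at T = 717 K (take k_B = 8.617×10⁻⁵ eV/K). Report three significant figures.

Z = 2.40

k_BT = 8.617×10⁻⁵ × 717 K = 0.061784 eV.
Eᵢ/kT = 0.17804, 0.57944, 0.84650, 0.98731, 1.6088.
Z = Σ e^(−Eᵢ/kT) = e^(−0.17804) + e^(−0.57944) + e^(−0.84650) + e^(−0.98731) + e^(−1.6088) = 0.83691 + 0.56021 + 0.42891 + 0.37258 + 0.20013 = 2.3987.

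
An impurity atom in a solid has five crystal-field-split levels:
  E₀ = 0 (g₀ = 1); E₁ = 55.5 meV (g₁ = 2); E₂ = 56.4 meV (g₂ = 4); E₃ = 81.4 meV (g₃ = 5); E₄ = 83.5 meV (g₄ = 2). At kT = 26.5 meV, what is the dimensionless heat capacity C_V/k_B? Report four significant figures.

1.560

Eᵢ/kT = 0, 2.09434, 2.12830, 3.07170, 3.15094.
Z = Σ gᵢe^(−Eᵢ/kT) = 1·e^(−0) + 2·e^(−2.09434) + 4·e^(−2.12830) + 5·e^(−3.07170) + 2·e^(−3.15094) = 1.00000 + 0.246303 + 0.476158 + 0.231712 + 0.0856237 = 2.03980.
⟨E⟩ = 32.6189 meV, ⟨E²⟩ = 2159.83 meV².
C_V/k_B = (⟨E²⟩ − ⟨E⟩²)/(kT)² = (2159.83 − 1063.99)/702.250 = 1.560.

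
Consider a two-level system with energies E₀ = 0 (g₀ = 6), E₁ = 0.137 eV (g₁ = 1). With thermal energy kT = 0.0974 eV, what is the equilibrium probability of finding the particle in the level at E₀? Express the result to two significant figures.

0.96

Eᵢ/kT = 0, 1.407.
Z = Σ gᵢe^(−Eᵢ/kT) = 6·e^(−0) + 1·e^(−1.407) = 6.000 + 0.2449 = 6.245.
P₀ = g₀ e^(−E₀/kT) / Z = 6.000/6.245 = 0.96.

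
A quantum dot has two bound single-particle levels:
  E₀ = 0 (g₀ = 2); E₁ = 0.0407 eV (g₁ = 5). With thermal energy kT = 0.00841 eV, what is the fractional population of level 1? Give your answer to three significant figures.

Eᵢ/kT = 0, 4.8395.
Z = Σ gᵢe^(−Eᵢ/kT) = 2·e^(−0) + 5·e^(−4.8395) = 2.0000 + 0.039555 = 2.0396.
P₁ = g₁ e^(−E₁/kT) / Z = 0.039555/2.0396 = 0.0194.

0.0194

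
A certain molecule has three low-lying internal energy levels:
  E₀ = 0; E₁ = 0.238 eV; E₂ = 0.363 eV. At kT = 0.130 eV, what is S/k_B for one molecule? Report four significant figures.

0.5804

Eᵢ/kT = 0, 1.83077, 2.79231.
Z = Σ e^(−Eᵢ/kT) = e^(−0) + e^(−1.83077) + e^(−2.79231) = 1.00000 + 0.160290 + 0.0612795 = 1.22157.
⟨E⟩ = Σ EᵢPᵢ = 0.0494392 eV.
S/k_B = ln Z + ⟨E⟩/kT = ln(1.22157) + 0.0494392/0.130 = 0.200137 + 0.380302 = 0.5804.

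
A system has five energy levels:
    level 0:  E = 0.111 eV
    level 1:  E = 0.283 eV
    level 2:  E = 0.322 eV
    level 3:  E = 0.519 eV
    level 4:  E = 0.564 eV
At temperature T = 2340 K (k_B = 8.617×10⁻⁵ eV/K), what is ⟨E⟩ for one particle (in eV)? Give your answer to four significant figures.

k_BT = 8.617×10⁻⁵ × 2340 K = 0.201638 eV.
Eᵢ/kT = 0.550491, 1.40351, 1.59692, 2.57392, 2.79709.
Z = Σ e^(−Eᵢ/kT) = e^(−0.550491) + e^(−1.40351) + e^(−1.59692) + e^(−2.57392) + e^(−2.79709) = 0.576667 + 0.245733 + 0.202519 + 0.0762361 + 0.0609873 = 1.16214.
⟨E⟩ = Σ Eᵢ e^(−Eᵢ/kT) / Z = (0.111·0.576667 + 0.283·0.245733 + 0.322·0.202519 + 0.519·0.0762361 + 0.564·0.0609873) / 1.16214 = 0.2347 eV.

0.2347 eV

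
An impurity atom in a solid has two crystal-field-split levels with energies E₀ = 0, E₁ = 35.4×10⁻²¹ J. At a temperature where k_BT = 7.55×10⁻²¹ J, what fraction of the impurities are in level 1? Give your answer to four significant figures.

0.009114

Eᵢ/kT = 0, 4.68874.
Z = Σ e^(−Eᵢ/kT) = e^(−0) + e^(−4.68874) = 1.00000 + 0.00919827 = 1.00920.
P₁ = e^(−E₁/kT) / Z = 0.00919827/1.00920 = 0.009114.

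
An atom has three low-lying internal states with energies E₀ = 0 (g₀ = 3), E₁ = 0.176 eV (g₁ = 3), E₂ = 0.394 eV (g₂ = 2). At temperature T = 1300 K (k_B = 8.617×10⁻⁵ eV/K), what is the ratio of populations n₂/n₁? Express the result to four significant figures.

k_BT = 8.617×10⁻⁵ × 1300 K = 0.112021 eV.
n₂/n₁ = (g₂/g₁) exp[−(E₂−E₁)/kT] = (2/3) × exp(−(0.218 eV)/(0.112021 eV)) = (2/3) × exp(-1.94606) = 0.09522.

0.09522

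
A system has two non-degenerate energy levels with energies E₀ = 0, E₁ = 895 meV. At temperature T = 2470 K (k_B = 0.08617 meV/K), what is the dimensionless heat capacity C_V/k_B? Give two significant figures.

0.26

k_BT = 0.08617 × 2470 K = 212.8 meV.
Eᵢ/kT = 0, 4.206.
Z = Σ e^(−Eᵢ/kT) = e^(−0) + e^(−4.206) = 1.000 + 0.01491 = 1.015.
⟨E⟩ = 13.15 meV, ⟨E²⟩ = 11770 meV².
C_V/k_B = (⟨E²⟩ − ⟨E⟩²)/(kT)² = (11770 − 172.9)/45280 = 0.26.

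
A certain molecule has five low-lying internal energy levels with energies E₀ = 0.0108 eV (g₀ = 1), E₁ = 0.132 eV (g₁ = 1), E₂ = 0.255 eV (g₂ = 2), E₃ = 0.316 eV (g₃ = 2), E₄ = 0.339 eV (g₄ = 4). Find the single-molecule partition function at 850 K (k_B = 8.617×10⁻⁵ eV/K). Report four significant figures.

k_BT = 8.617×10⁻⁵ × 850 K = 0.0732445 eV.
Eᵢ/kT = 0.147451, 1.80218, 3.48149, 4.31432, 4.62833.
Z = Σ gᵢe^(−Eᵢ/kT) = 1·e^(−0.147451) + 1·e^(−1.80218) + 2·e^(−3.48149) + 2·e^(−4.31432) + 4·e^(−4.62833) = 0.862905 + 0.164939 + 0.0615231 + 0.0267513 + 0.0390843 = 1.15520.

Z = 1.155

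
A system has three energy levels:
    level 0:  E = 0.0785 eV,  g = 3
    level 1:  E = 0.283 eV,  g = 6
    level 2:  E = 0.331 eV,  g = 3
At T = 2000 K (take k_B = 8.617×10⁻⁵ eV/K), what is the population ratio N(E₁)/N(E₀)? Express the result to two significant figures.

k_BT = 8.617×10⁻⁵ × 2000 K = 0.1723 eV.
n₁/n₀ = (g₁/g₀) exp[−(E₁−E₀)/kT] = (6/3) × exp(−(0.2045 eV)/(0.1723 eV)) = (6/3) × exp(-1.187) = 0.61.

0.61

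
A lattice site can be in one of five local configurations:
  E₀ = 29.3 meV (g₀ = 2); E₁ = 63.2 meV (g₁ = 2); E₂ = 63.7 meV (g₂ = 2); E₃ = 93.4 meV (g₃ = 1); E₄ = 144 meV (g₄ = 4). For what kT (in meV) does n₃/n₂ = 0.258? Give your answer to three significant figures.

n₃/n₂ = (g₃/g₂) exp[−(E₃−E₂)/kT] = 0.258.
⇒ (E₃−E₂)/kT = ln((1/2)/0.258) = ln(1.9380) = 0.66166.
kT = 29.7 meV / 0.66166 = 44.9 meV.

44.9 meV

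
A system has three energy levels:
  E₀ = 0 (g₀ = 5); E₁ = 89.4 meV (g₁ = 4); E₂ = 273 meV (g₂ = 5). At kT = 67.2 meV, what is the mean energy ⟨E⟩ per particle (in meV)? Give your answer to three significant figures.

Eᵢ/kT = 0, 1.3304, 4.0625.
Z = Σ gᵢe^(−Eᵢ/kT) = 5·e^(−0) + 4·e^(−1.3304) + 5·e^(−4.0625) = 5.0000 + 1.0575 + 0.086030 = 6.1435.
⟨E⟩ = Σ Eᵢ gᵢe^(−Eᵢ/kT) / Z = (0·5.0000 + 89.4·1.0575 + 273·0.086030) / 6.1435 = 19.2 meV.

19.2 meV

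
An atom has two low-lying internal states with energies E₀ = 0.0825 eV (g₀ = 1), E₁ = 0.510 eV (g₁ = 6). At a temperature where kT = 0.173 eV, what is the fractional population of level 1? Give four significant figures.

Eᵢ/kT = 0.476879, 2.94798.
Z = Σ gᵢe^(−Eᵢ/kT) = 1·e^(−0.476879) + 6·e^(−2.94798) = 0.620718 + 0.314673 = 0.935391.
P₁ = g₁ e^(−E₁/kT) / Z = 0.314673/0.935391 = 0.3364.

0.3364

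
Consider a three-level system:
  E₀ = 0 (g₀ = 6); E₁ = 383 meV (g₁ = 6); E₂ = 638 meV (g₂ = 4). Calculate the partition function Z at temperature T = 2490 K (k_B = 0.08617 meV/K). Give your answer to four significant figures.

Z = 7.211

k_BT = 0.08617 × 2490 K = 214.563 meV.
Eᵢ/kT = 0, 1.78502, 2.97349.
Z = Σ gᵢe^(−Eᵢ/kT) = 6·e^(−0) + 6·e^(−1.78502) + 4·e^(−2.97349) = 6.00000 + 1.00676 + 0.204498 = 7.21126.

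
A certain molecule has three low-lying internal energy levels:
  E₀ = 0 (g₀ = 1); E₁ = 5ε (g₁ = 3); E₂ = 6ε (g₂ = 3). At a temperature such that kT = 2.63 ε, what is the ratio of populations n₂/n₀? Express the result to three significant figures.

n₂/n₀ = (g₂/g₀) exp[−(E₂−E₀)/kT] = (3/1) × exp(−(6ε)/(2.63ε)) = (3/1) × exp(-2.2814) = 0.306.

0.306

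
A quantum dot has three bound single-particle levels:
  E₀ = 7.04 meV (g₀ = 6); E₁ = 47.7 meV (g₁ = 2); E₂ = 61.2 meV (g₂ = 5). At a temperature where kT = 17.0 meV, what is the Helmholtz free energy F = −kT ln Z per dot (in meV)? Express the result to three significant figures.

Eᵢ/kT = 0.41412, 2.8059, 3.6000.
Z = Σ gᵢe^(−Eᵢ/kT) = 6·e^(−0.41412) + 2·e^(−2.8059) + 5·e^(−3.6000) = 3.9655 + 0.12090 + 0.13662 = 4.2230.
F = −kT ln Z = −17.0 × ln(4.2230) = −17.0 × 1.4405 = -24.5 meV.

-24.5 meV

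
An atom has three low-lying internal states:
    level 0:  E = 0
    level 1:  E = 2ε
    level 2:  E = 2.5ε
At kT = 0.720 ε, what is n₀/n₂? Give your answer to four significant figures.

32.21

n₀/n₂ = exp[−(E₀−E₂)/kT] = exp(−(-2.5ε)/(0.720ε)) = exp(3.47222) = 32.21.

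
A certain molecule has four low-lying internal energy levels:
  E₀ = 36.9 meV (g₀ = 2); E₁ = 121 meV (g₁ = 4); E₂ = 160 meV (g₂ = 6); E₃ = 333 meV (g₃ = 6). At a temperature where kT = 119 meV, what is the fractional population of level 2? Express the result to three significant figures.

0.323

Eᵢ/kT = 0.31008, 1.0168, 1.3445, 2.7983.
Z = Σ gᵢe^(−Eᵢ/kT) = 2·e^(−0.31008) + 4·e^(−1.0168) + 6·e^(−1.3445) + 6·e^(−2.7983) = 1.4668 + 1.4470 + 1.5640 + 0.36548 = 4.8433.
P₂ = g₂ e^(−E₂/kT) / Z = 1.5640/4.8433 = 0.323.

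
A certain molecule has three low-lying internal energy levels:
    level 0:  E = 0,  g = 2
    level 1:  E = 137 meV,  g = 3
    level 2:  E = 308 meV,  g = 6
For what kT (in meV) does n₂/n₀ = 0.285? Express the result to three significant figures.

n₂/n₀ = (g₂/g₀) exp[−(E₂−E₀)/kT] = 0.285.
⇒ (E₂−E₀)/kT = ln((6/2)/0.285) = ln(10.526) = 2.3538.
kT = 308 meV / 2.3538 = 131 meV.

131 meV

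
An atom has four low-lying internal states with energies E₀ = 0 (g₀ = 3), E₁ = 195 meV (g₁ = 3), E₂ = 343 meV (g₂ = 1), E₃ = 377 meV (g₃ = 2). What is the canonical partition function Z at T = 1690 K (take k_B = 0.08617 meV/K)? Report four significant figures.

Z = 4.031

k_BT = 0.08617 × 1690 K = 145.627 meV.
Eᵢ/kT = 0, 1.33904, 2.35533, 2.58881.
Z = Σ gᵢe^(−Eᵢ/kT) = 3·e^(−0) + 3·e^(−1.33904) + 1·e^(−2.35533) + 2·e^(−2.58881) = 3.00000 + 0.786291 + 0.0948622 + 0.150219 = 4.03137.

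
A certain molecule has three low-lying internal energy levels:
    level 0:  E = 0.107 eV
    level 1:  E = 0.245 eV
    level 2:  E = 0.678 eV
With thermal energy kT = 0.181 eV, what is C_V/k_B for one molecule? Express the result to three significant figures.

0.355

Eᵢ/kT = 0.59116, 1.3536, 3.7459.
Z = Σ e^(−Eᵢ/kT) = e^(−0.59116) + e^(−1.3536) + e^(−3.7459) = 0.55368 + 0.25831 + 0.023614 = 0.83560.
⟨E⟩ = 0.16580 eV, ⟨E²⟩ = 0.039133 eV².
C_V/k_B = (⟨E²⟩ − ⟨E⟩²)/(kT)² = (0.039133 − 0.027490)/0.032761 = 0.355.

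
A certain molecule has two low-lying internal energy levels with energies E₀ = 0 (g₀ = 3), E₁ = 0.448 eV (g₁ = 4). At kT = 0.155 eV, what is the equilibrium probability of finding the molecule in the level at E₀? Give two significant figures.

0.93

Eᵢ/kT = 0, 2.890.
Z = Σ gᵢe^(−Eᵢ/kT) = 3·e^(−0) + 4·e^(−2.890) = 3.000 + 0.2223 = 3.222.
P₀ = g₀ e^(−E₀/kT) / Z = 3.000/3.222 = 0.93.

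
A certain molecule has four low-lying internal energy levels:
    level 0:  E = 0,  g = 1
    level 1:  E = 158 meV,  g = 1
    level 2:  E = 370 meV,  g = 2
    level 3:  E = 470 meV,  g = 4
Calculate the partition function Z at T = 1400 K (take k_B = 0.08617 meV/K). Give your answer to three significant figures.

Z = 1.44

k_BT = 0.08617 × 1400 K = 120.64 meV.
Eᵢ/kT = 0, 1.3097, 3.0670, 3.8959.
Z = Σ gᵢe^(−Eᵢ/kT) = 1·e^(−0) + 1·e^(−1.3097) + 2·e^(−3.0670) + 4·e^(−3.8959) = 1.0000 + 0.26990 + 0.093121 + 0.081300 = 1.4443.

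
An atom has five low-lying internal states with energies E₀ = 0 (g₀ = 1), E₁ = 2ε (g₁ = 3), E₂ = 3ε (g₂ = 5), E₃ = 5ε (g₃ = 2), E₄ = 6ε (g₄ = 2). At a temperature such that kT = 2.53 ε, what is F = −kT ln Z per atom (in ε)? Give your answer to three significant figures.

Eᵢ/kT = 0, 0.79051, 1.1858, 1.9763, 2.3715.
Z = Σ gᵢe^(−Eᵢ/kT) = 1·e^(−0) + 3·e^(−0.79051) + 5·e^(−1.1858) + 2·e^(−1.9763) + 2·e^(−2.3715) = 1.0000 + 1.3608 + 1.5275 + 0.27716 + 0.18668 = 4.3521.
F = −kT ln Z = −2.53 × ln(4.3521) = −2.53 × 1.4707 = -3.72 ε.

-3.72 ε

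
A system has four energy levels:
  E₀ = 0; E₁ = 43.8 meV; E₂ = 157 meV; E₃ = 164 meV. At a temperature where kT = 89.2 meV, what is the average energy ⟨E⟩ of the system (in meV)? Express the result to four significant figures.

Eᵢ/kT = 0, 0.491031, 1.76009, 1.83857.
Z = Σ e^(−Eᵢ/kT) = e^(−0) + e^(−0.491031) + e^(−1.76009) + e^(−1.83857) = 1.00000 + 0.611995 + 0.172029 + 0.159045 = 1.94307.
⟨E⟩ = Σ Eᵢ e^(−Eᵢ/kT) / Z = (0·1.00000 + 43.8·0.611995 + 157·0.172029 + 164·0.159045) / 1.94307 = 41.12 meV.

41.12 meV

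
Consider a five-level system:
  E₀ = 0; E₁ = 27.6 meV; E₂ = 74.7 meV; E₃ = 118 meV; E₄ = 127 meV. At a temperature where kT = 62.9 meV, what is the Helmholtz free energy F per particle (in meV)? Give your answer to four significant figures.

Eᵢ/kT = 0, 0.438792, 1.18760, 1.87599, 2.01908.
Z = Σ e^(−Eᵢ/kT) = e^(−0) + e^(−0.438792) + e^(−1.18760) + e^(−1.87599) + e^(−2.01908) = 1.00000 + 0.644815 + 0.304952 + 0.153203 + 0.132778 = 2.23575.
F = −kT ln Z = −62.9 × ln(2.23575) = −62.9 × 0.804577 = -50.61 meV.

-50.61 meV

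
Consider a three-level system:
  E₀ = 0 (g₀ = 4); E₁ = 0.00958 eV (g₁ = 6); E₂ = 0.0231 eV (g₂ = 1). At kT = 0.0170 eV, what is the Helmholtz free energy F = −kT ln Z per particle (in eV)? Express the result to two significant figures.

-0.035 eV

Eᵢ/kT = 0, 0.5635, 1.359.
Z = Σ gᵢe^(−Eᵢ/kT) = 4·e^(−0) + 6·e^(−0.5635) + 1·e^(−1.359) = 4.000 + 3.415 + 0.2569 = 7.672.
F = −kT ln Z = −0.0170 × ln(7.672) = −0.0170 × 2.038 = -0.035 eV.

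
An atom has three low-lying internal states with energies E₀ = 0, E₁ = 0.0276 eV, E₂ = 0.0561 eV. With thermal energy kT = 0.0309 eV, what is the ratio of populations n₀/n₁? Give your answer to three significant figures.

2.44

n₀/n₁ = exp[−(E₀−E₁)/kT] = exp(−(-0.0276 eV)/(0.0309 eV)) = exp(0.89320) = 2.44.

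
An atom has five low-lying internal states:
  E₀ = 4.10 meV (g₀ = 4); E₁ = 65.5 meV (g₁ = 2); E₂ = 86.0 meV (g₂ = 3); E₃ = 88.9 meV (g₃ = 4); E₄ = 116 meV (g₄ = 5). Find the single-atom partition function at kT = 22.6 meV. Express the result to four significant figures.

Z = 3.621

Eᵢ/kT = 0.181416, 2.89823, 3.80531, 3.93363, 5.13274.
Z = Σ gᵢe^(−Eᵢ/kT) = 4·e^(−0.181416) + 2·e^(−2.89823) + 3·e^(−3.80531) + 4·e^(−3.93363) + 5·e^(−5.13274) = 3.33635 + 0.110241 + 0.0667569 + 0.0782900 + 0.0295019 = 3.62114.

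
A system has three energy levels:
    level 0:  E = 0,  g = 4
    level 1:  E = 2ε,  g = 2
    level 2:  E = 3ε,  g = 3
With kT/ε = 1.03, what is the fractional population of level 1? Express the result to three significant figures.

0.0645

Eᵢ/kT = 0, 1.9417, 2.9126.
Z = Σ gᵢe^(−Eᵢ/kT) = 4·e^(−0) + 2·e^(−1.9417) + 3·e^(−2.9126) = 4.0000 + 0.28692 + 0.16300 = 4.4499.
P₁ = g₁ e^(−E₁/kT) / Z = 0.28692/4.4499 = 0.0645.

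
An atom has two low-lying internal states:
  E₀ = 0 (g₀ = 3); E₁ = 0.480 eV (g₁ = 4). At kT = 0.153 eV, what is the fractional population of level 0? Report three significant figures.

0.945

Eᵢ/kT = 0, 3.1373.
Z = Σ gᵢe^(−Eᵢ/kT) = 3·e^(−0) + 4·e^(−3.1373) = 3.0000 + 0.17360 = 3.1736.
P₀ = g₀ e^(−E₀/kT) / Z = 3.0000/3.1736 = 0.945.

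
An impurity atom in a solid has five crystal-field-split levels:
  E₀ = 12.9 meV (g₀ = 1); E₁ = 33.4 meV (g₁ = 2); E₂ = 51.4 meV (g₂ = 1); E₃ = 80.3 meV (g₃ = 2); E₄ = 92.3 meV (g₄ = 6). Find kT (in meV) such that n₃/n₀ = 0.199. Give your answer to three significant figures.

n₃/n₀ = (g₃/g₀) exp[−(E₃−E₀)/kT] = 0.199.
⇒ (E₃−E₀)/kT = ln((2/1)/0.199) = ln(10.050) = 2.3076.
kT = 67.4 meV / 2.3076 = 29.2 meV.

29.2 meV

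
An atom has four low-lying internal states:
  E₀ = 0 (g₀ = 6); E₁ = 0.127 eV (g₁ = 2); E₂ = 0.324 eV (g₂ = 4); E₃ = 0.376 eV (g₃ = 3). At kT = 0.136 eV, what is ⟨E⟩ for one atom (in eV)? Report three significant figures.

0.0396 eV

Eᵢ/kT = 0, 0.93382, 2.3824, 2.7647.
Z = Σ gᵢe^(−Eᵢ/kT) = 6·e^(−0) + 2·e^(−0.93382) + 4·e^(−2.3824) + 3·e^(−2.7647) = 6.0000 + 0.78610 + 0.36931 + 0.18898 = 7.3444.
⟨E⟩ = Σ Eᵢ gᵢe^(−Eᵢ/kT) / Z = (0·6.0000 + 0.127·0.78610 + 0.324·0.36931 + 0.376·0.18898) / 7.3444 = 0.0396 eV.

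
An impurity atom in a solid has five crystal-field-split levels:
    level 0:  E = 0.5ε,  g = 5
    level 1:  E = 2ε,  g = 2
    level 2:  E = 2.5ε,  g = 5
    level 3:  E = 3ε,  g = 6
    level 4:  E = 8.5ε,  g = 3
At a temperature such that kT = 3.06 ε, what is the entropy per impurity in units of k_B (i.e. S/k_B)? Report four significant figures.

Eᵢ/kT = 0.163399, 0.653595, 0.816993, 0.980392, 2.77778.
Z = Σ gᵢe^(−Eᵢ/kT) = 5·e^(−0.163399) + 2·e^(−0.653595) + 5·e^(−0.816993) + 6·e^(−0.980392) + 3·e^(−2.77778) = 4.24626 + 1.04034 + 2.20879 + 2.25098 + 0.186529 = 9.93290.
⟨E⟩ = Σ EᵢPᵢ = 1.81863 ε.
S/k_B = ln Z + ⟨E⟩/kT = ln(9.93290) + 1.81863/3.06 = 2.29585 + 0.594324 = 2.890.

2.890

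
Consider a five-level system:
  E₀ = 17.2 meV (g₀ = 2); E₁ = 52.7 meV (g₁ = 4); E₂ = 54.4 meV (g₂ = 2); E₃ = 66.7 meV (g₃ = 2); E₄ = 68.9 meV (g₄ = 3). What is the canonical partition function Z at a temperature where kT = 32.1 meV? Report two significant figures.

Z = 2.9

Eᵢ/kT = 0.5358, 1.642, 1.695, 2.078, 2.146.
Z = Σ gᵢe^(−Eᵢ/kT) = 2·e^(−0.5358) + 4·e^(−1.642) + 2·e^(−1.695) + 2·e^(−2.078) + 3·e^(−2.146) = 1.170 + 0.7744 + 0.3672 + 0.2504 + 0.3509 = 2.913.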